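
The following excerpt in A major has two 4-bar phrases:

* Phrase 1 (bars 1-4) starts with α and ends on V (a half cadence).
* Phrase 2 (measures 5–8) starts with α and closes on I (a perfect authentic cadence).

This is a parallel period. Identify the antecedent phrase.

phrase 1

The phrase ending with the weaker cadence (half cadence) is the antecedent; the one ending more conclusively (perfect authentic cadence) is the consequent. The antecedent is phrase 1.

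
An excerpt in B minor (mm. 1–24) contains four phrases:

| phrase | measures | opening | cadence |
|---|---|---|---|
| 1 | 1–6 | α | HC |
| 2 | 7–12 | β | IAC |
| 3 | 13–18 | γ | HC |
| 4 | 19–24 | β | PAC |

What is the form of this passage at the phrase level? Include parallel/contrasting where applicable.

contrasting double period

Four phrases in two halves: the first half (measures 1–12) ends with an imperfect authentic cadence, the second (mm. 13–24) with a perfect authentic cadence — a large antecedent–consequent pair, i.e. a double period.
Phrase 3 begins with different material from phrase 1, making it contrasting.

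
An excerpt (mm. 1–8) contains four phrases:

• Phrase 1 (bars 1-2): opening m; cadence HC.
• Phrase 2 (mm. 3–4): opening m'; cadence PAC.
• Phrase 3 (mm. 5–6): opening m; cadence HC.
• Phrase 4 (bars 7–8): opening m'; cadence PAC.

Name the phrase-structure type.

repeated period

The cadence pattern HC–PAC–HC–PAC is weak–strong twice, and phrases 3–4 restate phrases 1–2: a period heard twice, not a double period (which would end weakly at phrase 2).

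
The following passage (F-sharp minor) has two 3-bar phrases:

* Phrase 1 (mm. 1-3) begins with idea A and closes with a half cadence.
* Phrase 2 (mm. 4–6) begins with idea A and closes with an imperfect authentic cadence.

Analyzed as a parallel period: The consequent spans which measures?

The antecedent is the phrase ending with the weaker cadence (half cadence, phrase 1) and the consequent the one ending more conclusively (imperfect authentic cadence, phrase 2); the consequent is mm. 4-6.

measures 4–6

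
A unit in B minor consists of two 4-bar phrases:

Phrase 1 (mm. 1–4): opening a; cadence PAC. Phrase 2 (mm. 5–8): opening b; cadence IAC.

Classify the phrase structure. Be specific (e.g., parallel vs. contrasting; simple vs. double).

phrase group

The second phrase closes with an imperfect authentic cadence, which is not stronger than the first phrase's perfect authentic cadence; without a weak→strong cadential pair there is no antecedent–consequent relationship, so this is a phrase group rather than a period.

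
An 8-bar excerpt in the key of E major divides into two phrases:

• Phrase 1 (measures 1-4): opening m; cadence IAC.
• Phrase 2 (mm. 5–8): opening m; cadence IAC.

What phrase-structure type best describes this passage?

repeated phrase

Both phrases have the same opening (m) and the same cadence (imperfect authentic cadence): the second is a restatement, not a consequent, so this is a repeated phrase rather than a period.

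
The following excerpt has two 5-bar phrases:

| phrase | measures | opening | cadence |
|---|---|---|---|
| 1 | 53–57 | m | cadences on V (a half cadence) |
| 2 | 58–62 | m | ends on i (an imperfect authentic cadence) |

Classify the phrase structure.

parallel period

Phrase 1 ends with a half cadence (weaker) and phrase 2 with an imperfect authentic cadence (stronger): antecedent + consequent = a period.
The two phrases open with the same material (m / m), so the period is parallel.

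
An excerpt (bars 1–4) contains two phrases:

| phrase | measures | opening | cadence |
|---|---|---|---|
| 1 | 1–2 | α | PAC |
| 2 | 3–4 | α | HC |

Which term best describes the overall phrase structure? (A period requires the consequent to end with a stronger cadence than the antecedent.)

phrase group

The second phrase closes with a half cadence, which is not stronger than the first phrase's perfect authentic cadence; without a weak→strong cadential pair there is no antecedent–consequent relationship, so this is a phrase group rather than a period.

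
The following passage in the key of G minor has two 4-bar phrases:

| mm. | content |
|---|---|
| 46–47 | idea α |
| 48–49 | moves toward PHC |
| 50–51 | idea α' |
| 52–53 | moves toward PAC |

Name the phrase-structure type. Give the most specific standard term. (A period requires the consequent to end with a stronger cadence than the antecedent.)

parallel period

Phrase 1 ends with a Phrygian half cadence (weaker) and phrase 2 with a perfect authentic cadence (stronger): antecedent + consequent = a period.
The two phrases open with the same material (α / α'), so the period is parallel.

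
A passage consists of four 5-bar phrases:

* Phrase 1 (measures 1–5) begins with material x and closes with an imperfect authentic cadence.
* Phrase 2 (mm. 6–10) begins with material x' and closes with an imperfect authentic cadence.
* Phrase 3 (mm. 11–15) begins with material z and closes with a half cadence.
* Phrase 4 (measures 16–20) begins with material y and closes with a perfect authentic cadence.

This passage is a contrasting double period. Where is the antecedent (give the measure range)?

In a double period the four phrases pair into a large antecedent (phrases 1–2, ending imperfect authentic cadence) and a large consequent (phrases 3–4, ending perfect authentic cadence). The antecedent spans measures 1–10.

measures 1–10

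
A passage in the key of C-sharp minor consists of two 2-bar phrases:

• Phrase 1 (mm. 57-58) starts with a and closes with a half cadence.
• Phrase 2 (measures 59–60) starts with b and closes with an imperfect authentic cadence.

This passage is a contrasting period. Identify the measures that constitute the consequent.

measures 59–60

The antecedent is the phrase ending with the weaker cadence (half cadence, phrase 1) and the consequent the one ending more conclusively (imperfect authentic cadence, phrase 2); the consequent is measures 59-60.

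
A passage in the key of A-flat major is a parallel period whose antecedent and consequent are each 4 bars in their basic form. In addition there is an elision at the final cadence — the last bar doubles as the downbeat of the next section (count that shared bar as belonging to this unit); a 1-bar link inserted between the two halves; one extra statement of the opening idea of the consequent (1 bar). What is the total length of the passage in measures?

Basic parallel period: 4 + 4 = 8 bars.
8 (basic form) + 1 (link) + 1 (extra statement) = 10.
The elision shares a bar with the next section but does not change this unit's count.

10 measures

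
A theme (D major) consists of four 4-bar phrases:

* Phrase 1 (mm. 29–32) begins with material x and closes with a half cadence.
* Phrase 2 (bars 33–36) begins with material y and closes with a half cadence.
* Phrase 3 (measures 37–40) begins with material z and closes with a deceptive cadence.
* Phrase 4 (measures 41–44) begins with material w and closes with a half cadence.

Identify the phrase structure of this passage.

phrase group

Phrase 4 ends with a half cadence, no stronger than phrase 2's half cadence, so the four phrases do not form a double period; nor do phrases 3–4 duplicate 1–2, so it is not a repeated period. With no phrase reaching a conclusive cadence, the passage is a phrase group.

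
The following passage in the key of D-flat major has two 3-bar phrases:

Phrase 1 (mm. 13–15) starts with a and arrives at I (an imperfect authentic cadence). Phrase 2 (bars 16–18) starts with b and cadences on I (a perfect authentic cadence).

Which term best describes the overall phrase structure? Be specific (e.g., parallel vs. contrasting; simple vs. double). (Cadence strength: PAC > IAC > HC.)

Phrase 1 ends with an imperfect authentic cadence (weaker) and phrase 2 with a perfect authentic cadence (stronger): antecedent + consequent = a period.
The two phrases open with different material (a / b), so the period is contrasting.

contrasting period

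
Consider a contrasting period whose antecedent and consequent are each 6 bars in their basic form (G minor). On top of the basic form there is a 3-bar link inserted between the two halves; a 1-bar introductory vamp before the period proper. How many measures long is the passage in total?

16 measures

Basic contrasting period: 6 + 6 = 12 bars.
12 (basic form) + 3 (link) + 1 (introduction) = 16.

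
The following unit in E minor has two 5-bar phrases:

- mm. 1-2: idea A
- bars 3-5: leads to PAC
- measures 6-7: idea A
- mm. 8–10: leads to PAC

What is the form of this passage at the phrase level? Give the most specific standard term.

Both phrases have the same opening (A) and the same cadence (perfect authentic cadence): the second is a restatement, not a consequent, so this is a repeated phrase rather than a period.

repeated phrase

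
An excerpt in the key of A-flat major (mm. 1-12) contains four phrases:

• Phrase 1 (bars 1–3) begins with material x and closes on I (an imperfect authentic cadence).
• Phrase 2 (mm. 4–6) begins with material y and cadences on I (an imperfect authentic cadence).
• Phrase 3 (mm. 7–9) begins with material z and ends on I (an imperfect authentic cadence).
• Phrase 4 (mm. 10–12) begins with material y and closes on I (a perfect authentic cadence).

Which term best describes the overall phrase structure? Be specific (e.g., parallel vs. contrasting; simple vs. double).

Four phrases in two halves: the first half (mm. 1–6) ends with an imperfect authentic cadence, the second (bars 7-12) with a perfect authentic cadence — a large antecedent–consequent pair, i.e. a double period.
Phrase 3 begins with different material from phrase 1, making it contrasting.

contrasting double period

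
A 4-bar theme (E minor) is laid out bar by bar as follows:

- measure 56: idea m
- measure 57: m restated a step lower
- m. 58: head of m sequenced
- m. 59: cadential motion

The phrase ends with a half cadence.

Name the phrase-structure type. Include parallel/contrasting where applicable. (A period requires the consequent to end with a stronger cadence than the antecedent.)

Basic idea (measure 56) + its repetition (m. 57) form the presentation; fragmentation and cadence (bars 58–59) form the continuation — the 4-bar whole is a sentence.

sentence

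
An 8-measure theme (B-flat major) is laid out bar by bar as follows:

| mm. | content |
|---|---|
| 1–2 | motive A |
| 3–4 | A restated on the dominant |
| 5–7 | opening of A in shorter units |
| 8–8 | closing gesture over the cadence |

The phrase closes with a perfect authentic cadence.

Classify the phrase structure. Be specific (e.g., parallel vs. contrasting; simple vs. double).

Basic idea (measures 1–2) + its repetition (bars 3–4) form the presentation; fragmentation and cadence (measures 5–8) form the continuation — the 8-bar whole is a sentence.

sentence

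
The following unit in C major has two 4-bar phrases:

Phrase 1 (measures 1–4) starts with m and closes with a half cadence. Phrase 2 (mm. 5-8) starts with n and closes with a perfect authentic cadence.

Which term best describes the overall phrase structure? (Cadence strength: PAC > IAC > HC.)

Phrase 1 ends with a half cadence (weaker) and phrase 2 with a perfect authentic cadence (stronger): antecedent + consequent = a period.
The two phrases open with different material (m / n), so the period is contrasting.

contrasting period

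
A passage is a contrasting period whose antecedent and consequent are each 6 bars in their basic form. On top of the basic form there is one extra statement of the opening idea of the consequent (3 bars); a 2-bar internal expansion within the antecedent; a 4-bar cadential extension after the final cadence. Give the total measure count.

Basic contrasting period: 6 + 6 = 12 bars.
12 (basic form) + 3 (extra statement) + 2 (internal expansion) + 4 (cadential extension) = 21.

21 measures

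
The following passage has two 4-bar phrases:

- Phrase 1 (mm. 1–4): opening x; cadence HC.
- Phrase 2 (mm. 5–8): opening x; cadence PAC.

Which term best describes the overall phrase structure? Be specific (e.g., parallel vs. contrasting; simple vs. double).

parallel period

Phrase 1 ends with a half cadence (weaker) and phrase 2 with a perfect authentic cadence (stronger): antecedent + consequent = a period.
The two phrases open with the same material (x / x), so the period is parallel.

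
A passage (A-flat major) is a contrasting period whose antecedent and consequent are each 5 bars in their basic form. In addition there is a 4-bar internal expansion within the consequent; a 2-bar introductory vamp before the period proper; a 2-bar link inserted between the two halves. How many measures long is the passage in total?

Basic contrasting period: 5 + 5 = 10 bars.
10 (basic form) + 4 (internal expansion) + 2 (introduction) + 2 (link) = 18.

18 measures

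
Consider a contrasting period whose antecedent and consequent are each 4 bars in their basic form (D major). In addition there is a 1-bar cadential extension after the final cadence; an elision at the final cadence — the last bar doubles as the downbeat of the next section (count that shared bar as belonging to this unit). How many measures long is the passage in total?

Basic contrasting period: 4 + 4 = 8 bars.
8 (basic form) + 1 (cadential extension) = 9.
The elision shares a bar with the next section but does not change this unit's count.

9 measures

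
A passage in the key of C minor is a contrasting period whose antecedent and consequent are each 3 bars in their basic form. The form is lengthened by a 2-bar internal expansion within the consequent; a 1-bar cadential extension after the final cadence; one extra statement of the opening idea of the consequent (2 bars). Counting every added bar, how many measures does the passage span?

Basic contrasting period: 3 + 3 = 6 bars.
6 (basic form) + 2 (internal expansion) + 1 (cadential extension) + 2 (extra statement) = 11.

11 measures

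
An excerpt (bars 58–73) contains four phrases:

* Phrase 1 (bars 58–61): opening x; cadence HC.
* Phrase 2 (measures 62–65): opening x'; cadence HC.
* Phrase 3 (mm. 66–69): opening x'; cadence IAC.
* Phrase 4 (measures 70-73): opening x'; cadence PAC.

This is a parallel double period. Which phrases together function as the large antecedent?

phrases 1 and 2

In a double period the first pair of phrases (ending half cadence) is the large antecedent and the second pair (ending perfect authentic cadence) is the large consequent; the antecedent is phrases 1 and 2.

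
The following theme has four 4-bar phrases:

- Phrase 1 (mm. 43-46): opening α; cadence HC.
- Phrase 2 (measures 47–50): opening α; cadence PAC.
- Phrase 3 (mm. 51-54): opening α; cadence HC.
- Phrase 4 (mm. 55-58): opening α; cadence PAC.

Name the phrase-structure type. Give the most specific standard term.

repeated period

The cadence pattern HC–PAC–HC–PAC is weak–strong twice, and phrases 3–4 restate phrases 1–2: a period heard twice, not a double period (which would end weakly at phrase 2).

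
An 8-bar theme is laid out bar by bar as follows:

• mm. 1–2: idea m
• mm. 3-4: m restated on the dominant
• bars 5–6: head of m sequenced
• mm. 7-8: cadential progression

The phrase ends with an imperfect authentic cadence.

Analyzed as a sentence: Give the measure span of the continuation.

After the presentation (measures 1-4), the continuation covers the fragmentation through the cadence: mm. 5–8.

measures 5–8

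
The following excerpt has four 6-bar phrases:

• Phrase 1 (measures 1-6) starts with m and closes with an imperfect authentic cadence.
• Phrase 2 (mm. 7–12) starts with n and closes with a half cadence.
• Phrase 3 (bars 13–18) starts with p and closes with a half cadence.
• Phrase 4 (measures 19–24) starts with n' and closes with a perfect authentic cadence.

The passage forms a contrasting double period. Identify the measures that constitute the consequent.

measures 13–24

In a double period the four phrases pair into a large antecedent (phrases 1–2, ending half cadence) and a large consequent (phrases 3–4, ending perfect authentic cadence). The consequent spans measures 13–24.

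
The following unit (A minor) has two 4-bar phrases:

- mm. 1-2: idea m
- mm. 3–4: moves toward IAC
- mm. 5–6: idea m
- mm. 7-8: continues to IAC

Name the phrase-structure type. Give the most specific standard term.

Both phrases have the same opening (m) and the same cadence (imperfect authentic cadence): the second is a restatement, not a consequent, so this is a repeated phrase rather than a period.

repeated phrase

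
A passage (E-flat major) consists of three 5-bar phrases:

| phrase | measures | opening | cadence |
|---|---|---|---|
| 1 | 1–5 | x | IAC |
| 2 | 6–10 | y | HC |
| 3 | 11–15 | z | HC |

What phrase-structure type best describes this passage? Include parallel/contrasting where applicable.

phrase group

The final phrase closes with a half cadence, which is not stronger than the preceding half cadence; the 3 phrases lack an overall antecedent–consequent design and so form a phrase group.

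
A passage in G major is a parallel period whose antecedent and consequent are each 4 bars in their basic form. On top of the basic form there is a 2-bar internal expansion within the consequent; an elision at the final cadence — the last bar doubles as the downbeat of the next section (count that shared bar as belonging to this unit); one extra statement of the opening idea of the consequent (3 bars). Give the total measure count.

13 measures

Basic parallel period: 4 + 4 = 8 bars.
8 (basic form) + 2 (internal expansion) + 3 (extra statement) = 13.
The elision shares a bar with the next section but does not change this unit's count.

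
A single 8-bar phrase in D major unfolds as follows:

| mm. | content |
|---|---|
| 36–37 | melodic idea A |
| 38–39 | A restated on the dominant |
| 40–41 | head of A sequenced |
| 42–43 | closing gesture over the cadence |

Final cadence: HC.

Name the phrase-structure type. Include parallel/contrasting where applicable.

sentence

Basic idea (mm. 36–37) + its repetition (bars 38-39) form the presentation; fragmentation and cadence (mm. 40-43) form the continuation — the 8-bar whole is a sentence.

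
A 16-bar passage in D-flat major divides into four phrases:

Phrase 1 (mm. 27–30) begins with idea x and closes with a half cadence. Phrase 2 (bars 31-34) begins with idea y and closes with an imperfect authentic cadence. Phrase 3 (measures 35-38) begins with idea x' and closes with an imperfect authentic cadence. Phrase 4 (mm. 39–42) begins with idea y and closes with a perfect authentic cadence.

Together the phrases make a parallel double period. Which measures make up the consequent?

measures 35–42

In a double period the first pair of phrases (ending imperfect authentic cadence) is the large antecedent and the second pair (ending perfect authentic cadence) is the large consequent; the consequent is measures 35–42.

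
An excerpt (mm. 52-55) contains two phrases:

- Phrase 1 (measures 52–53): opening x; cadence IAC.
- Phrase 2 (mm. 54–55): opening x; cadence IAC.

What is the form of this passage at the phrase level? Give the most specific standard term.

Both phrases have the same opening (x) and the same cadence (imperfect authentic cadence): the second is a restatement, not a consequent, so this is a repeated phrase rather than a period.

repeated phrase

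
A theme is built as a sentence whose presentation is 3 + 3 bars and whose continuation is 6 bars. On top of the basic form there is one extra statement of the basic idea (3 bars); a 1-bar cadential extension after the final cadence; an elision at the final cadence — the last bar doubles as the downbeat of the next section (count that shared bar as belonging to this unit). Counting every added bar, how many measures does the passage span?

16 measures

Basic sentence: 3 + 3 + 6 = 12 bars.
12 (basic form) + 3 (extra statement) + 1 (cadential extension) = 16.
The elision shares a bar with the next section but does not change this unit's count.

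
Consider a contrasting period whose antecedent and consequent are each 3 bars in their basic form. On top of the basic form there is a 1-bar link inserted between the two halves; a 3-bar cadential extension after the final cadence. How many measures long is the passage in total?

Basic contrasting period: 3 + 3 = 6 bars.
6 (basic form) + 1 (link) + 3 (cadential extension) = 10.

10 measures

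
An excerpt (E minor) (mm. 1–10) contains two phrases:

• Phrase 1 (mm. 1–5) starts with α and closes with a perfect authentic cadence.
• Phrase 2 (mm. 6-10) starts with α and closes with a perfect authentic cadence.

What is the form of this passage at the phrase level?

repeated phrase

Both phrases have the same opening (α) and the same cadence (perfect authentic cadence): the second is a restatement, not a consequent, so this is a repeated phrase rather than a period.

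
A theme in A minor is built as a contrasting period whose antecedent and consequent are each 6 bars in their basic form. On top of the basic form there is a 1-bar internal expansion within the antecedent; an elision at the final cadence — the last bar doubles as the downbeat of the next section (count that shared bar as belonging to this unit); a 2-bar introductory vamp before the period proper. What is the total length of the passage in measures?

15 measures

Basic contrasting period: 6 + 6 = 12 bars.
12 (basic form) + 1 (internal expansion) + 2 (introduction) = 15.
The elision shares a bar with the next section but does not change this unit's count.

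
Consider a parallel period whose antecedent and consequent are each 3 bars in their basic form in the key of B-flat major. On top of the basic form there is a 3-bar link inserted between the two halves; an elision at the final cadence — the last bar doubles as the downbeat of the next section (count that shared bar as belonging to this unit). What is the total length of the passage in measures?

9 measures

Basic parallel period: 3 + 3 = 6 bars.
6 (basic form) + 3 (link) = 9.
The elision shares a bar with the next section but does not change this unit's count.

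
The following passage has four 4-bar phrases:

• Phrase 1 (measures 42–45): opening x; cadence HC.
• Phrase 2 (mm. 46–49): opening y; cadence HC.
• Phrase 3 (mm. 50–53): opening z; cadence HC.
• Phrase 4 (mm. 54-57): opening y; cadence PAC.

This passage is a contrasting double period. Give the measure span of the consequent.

measures 50–57

In a double period the four phrases pair into a large antecedent (phrases 1–2, ending half cadence) and a large consequent (phrases 3–4, ending perfect authentic cadence). The consequent spans bars 50–57.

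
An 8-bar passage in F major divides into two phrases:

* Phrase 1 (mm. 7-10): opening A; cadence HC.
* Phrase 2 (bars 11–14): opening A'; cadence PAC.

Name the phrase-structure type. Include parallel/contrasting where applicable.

Phrase 1 ends with a half cadence (weaker) and phrase 2 with a perfect authentic cadence (stronger): antecedent + consequent = a period.
The two phrases open with the same material (A / A'), so the period is parallel.

parallel period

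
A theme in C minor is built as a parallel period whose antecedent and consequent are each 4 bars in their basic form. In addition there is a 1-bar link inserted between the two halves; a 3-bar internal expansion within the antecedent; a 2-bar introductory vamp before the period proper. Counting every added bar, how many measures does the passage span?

Basic parallel period: 4 + 4 = 8 bars.
8 (basic form) + 1 (link) + 3 (internal expansion) + 2 (introduction) = 14.

14 measures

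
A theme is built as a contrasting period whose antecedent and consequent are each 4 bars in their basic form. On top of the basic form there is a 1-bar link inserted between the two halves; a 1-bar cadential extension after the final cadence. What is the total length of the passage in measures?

10 measures

Basic contrasting period: 4 + 4 = 8 bars.
8 (basic form) + 1 (link) + 1 (cadential extension) = 10.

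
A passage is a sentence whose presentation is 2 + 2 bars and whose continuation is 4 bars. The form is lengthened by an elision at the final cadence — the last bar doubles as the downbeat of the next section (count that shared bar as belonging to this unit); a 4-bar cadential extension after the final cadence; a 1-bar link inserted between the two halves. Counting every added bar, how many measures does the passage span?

Basic sentence: 2 + 2 + 4 = 8 bars.
8 (basic form) + 4 (cadential extension) + 1 (link) = 13.
The elision shares a bar with the next section but does not change this unit's count.

13 measures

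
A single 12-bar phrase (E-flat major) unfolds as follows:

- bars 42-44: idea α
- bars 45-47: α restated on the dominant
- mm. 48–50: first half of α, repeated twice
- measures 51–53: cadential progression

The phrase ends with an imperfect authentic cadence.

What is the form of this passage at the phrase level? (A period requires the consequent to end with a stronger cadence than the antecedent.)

sentence

Basic idea (mm. 42–44) + its repetition (mm. 45–47) form the presentation; fragmentation and cadence (mm. 48–53) form the continuation — the 12-bar whole is a sentence.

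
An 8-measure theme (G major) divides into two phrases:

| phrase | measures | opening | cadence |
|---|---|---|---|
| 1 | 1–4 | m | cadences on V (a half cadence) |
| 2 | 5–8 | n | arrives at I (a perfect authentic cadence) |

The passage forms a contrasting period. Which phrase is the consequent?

phrase 2

The phrase ending with the weaker cadence (half cadence) is the antecedent; the one ending more conclusively (perfect authentic cadence) is the consequent. The consequent is phrase 2.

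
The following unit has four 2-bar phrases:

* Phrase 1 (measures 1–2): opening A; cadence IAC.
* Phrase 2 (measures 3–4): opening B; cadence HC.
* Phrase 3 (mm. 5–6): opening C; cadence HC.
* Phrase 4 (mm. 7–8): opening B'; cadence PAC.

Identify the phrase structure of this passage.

Four phrases in two halves: the first half (mm. 1–4) ends with a half cadence, the second (bars 5–8) with a perfect authentic cadence — a large antecedent–consequent pair, i.e. a double period.
Phrase 3 begins with different material from phrase 1, making it contrasting.

contrasting double period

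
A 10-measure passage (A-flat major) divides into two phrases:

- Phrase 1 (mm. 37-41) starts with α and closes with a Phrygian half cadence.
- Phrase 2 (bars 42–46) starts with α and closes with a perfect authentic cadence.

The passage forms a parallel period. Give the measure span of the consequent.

The phrase ending with the weaker cadence (Phrygian half cadence) is the antecedent; the one ending more conclusively (perfect authentic cadence) is the consequent. The consequent is measures 42–46.

measures 42–46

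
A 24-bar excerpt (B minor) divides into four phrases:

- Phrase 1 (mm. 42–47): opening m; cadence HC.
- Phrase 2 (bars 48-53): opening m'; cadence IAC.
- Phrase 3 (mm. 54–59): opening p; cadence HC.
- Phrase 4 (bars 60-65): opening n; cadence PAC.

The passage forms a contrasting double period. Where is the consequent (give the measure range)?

measures 54–65

In a double period the four phrases pair into a large antecedent (phrases 1–2, ending imperfect authentic cadence) and a large consequent (phrases 3–4, ending perfect authentic cadence). The consequent spans measures 54-65.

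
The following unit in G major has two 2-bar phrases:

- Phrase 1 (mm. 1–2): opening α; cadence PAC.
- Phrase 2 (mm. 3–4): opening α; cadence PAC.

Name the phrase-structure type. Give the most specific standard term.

Both phrases have the same opening (α) and the same cadence (perfect authentic cadence): the second is a restatement, not a consequent, so this is a repeated phrase rather than a period.

repeated phrase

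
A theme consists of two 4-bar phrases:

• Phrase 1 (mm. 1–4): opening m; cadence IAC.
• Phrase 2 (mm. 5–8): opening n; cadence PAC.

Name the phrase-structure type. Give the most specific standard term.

Phrase 1 ends with an imperfect authentic cadence (weaker) and phrase 2 with a perfect authentic cadence (stronger): antecedent + consequent = a period.
The two phrases open with different material (m / n), so the period is contrasting.

contrasting period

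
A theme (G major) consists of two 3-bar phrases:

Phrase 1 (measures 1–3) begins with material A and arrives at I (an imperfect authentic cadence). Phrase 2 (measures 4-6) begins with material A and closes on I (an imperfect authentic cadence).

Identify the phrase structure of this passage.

repeated phrase

Both phrases have the same opening (A) and the same cadence (imperfect authentic cadence): the second is a restatement, not a consequent, so this is a repeated phrase rather than a period.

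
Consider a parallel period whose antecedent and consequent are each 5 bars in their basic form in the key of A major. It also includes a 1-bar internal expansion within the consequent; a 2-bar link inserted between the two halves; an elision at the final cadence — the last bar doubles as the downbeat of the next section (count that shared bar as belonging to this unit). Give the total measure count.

Basic parallel period: 5 + 5 = 10 bars.
10 (basic form) + 1 (internal expansion) + 2 (link) = 13.
The elision shares a bar with the next section but does not change this unit's count.

13 measures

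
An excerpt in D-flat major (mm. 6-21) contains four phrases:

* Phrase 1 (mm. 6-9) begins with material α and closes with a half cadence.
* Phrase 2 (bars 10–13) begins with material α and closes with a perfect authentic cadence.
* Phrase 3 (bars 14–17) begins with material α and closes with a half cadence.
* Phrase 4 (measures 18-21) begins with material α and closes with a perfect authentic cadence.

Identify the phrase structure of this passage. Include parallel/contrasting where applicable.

repeated period

The cadence pattern HC–PAC–HC–PAC is weak–strong twice, and phrases 3–4 restate phrases 1–2: a period heard twice, not a double period (which would end weakly at phrase 2).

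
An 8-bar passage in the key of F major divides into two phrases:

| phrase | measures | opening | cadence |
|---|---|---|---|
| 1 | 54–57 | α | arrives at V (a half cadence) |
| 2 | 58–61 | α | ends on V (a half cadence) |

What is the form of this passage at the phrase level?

repeated phrase

Both phrases have the same opening (α) and the same cadence (half cadence): the second is a restatement, not a consequent, so this is a repeated phrase rather than a period.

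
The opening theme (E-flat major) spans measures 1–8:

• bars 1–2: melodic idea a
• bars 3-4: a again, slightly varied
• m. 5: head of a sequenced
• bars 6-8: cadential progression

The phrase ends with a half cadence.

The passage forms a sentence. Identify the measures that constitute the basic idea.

measures 1–2

The presentation of a sentence is the basic idea (mm. 1-2) plus its repetition (measures 3–4); the basic idea is therefore measures 1-2.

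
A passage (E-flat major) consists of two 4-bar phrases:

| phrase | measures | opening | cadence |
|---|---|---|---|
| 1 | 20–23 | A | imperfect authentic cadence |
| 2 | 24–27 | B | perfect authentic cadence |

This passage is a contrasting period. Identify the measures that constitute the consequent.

measures 24–27

The antecedent is the phrase ending with the weaker cadence (imperfect authentic cadence, phrase 1) and the consequent the one ending more conclusively (perfect authentic cadence, phrase 2); the consequent is measures 24-27.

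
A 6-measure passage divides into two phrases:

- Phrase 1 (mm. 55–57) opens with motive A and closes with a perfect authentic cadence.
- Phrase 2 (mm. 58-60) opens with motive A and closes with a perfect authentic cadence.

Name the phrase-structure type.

repeated phrase

Both phrases have the same opening (A) and the same cadence (perfect authentic cadence): the second is a restatement, not a consequent, so this is a repeated phrase rather than a period.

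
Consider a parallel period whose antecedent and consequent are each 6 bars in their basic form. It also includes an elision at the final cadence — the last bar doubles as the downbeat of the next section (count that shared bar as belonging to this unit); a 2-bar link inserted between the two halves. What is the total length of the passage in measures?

Basic parallel period: 6 + 6 = 12 bars.
12 (basic form) + 2 (link) = 14.
The elision shares a bar with the next section but does not change this unit's count.

14 measures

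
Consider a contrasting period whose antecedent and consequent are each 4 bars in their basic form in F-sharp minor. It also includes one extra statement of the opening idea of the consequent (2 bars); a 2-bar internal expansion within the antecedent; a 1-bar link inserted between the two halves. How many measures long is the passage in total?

13 measures

Basic contrasting period: 4 + 4 = 8 bars.
8 (basic form) + 2 (extra statement) + 2 (internal expansion) + 1 (link) = 13.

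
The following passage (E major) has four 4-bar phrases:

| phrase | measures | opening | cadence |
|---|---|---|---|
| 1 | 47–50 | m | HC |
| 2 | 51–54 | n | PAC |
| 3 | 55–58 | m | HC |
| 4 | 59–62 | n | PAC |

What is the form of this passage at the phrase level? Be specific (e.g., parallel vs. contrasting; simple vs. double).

The cadence pattern HC–PAC–HC–PAC is weak–strong twice, and phrases 3–4 restate phrases 1–2: a period heard twice, not a double period (which would end weakly at phrase 2).

repeated period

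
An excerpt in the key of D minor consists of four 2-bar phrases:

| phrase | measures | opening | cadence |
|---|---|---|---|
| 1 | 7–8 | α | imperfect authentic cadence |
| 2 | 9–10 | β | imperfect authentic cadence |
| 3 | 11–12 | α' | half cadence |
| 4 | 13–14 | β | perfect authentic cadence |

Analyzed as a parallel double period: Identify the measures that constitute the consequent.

In a double period the four phrases pair into a large antecedent (phrases 1–2, ending imperfect authentic cadence) and a large consequent (phrases 3–4, ending perfect authentic cadence). The consequent spans measures 11–14.

measures 11–14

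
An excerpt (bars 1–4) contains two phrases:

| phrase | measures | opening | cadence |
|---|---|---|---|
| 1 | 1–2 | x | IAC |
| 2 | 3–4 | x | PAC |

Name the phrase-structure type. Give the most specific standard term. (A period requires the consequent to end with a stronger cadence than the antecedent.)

parallel period

Phrase 1 ends with an imperfect authentic cadence (weaker) and phrase 2 with a perfect authentic cadence (stronger): antecedent + consequent = a period.
The two phrases open with the same material (x / x), so the period is parallel.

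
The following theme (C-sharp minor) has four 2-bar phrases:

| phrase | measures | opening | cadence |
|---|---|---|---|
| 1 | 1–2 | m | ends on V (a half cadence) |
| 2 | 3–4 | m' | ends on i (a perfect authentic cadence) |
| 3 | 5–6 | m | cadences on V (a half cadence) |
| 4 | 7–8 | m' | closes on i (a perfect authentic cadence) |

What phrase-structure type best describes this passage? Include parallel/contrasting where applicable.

repeated period

The cadence pattern HC–PAC–HC–PAC is weak–strong twice, and phrases 3–4 restate phrases 1–2: a period heard twice, not a double period (which would end weakly at phrase 2).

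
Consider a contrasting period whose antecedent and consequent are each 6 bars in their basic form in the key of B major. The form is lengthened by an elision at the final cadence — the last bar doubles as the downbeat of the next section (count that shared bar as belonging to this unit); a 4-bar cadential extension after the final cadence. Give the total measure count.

16 measures

Basic contrasting period: 6 + 6 = 12 bars.
12 (basic form) + 4 (cadential extension) = 16.
The elision shares a bar with the next section but does not change this unit's count.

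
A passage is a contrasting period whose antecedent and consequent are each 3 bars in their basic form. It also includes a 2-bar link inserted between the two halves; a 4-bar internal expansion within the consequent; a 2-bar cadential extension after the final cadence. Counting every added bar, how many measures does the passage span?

14 measures

Basic contrasting period: 3 + 3 = 6 bars.
6 (basic form) + 2 (link) + 4 (internal expansion) + 2 (cadential extension) = 14.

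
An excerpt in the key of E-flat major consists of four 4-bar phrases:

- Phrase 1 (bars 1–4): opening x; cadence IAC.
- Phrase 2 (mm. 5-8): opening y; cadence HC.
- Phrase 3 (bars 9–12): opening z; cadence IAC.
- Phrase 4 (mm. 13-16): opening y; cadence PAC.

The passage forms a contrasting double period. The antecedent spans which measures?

In a double period the four phrases pair into a large antecedent (phrases 1–2, ending half cadence) and a large consequent (phrases 3–4, ending perfect authentic cadence). The antecedent spans measures 1–8.

measures 1–8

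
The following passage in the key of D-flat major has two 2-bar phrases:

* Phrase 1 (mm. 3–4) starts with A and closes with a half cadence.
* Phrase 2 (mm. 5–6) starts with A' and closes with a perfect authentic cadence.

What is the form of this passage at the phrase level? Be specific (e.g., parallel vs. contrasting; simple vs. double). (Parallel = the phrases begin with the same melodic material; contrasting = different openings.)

Phrase 1 ends with a half cadence (weaker) and phrase 2 with a perfect authentic cadence (stronger): antecedent + consequent = a period.
The two phrases open with the same material (A / A'), so the period is parallel.

parallel period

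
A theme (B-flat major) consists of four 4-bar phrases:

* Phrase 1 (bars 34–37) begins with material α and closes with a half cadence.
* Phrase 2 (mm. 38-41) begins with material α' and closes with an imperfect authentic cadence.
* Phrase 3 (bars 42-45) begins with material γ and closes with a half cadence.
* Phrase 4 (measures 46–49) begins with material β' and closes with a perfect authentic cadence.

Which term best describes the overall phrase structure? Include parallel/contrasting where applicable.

contrasting double period

Four phrases in two halves: the first half (mm. 34–41) ends with an imperfect authentic cadence, the second (bars 42–49) with a perfect authentic cadence — a large antecedent–consequent pair, i.e. a double period.
Phrase 3 begins with different material from phrase 1, making it contrasting.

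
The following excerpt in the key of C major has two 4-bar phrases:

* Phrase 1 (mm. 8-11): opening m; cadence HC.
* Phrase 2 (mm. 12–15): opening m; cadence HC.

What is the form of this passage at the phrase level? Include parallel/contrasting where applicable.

Both phrases have the same opening (m) and the same cadence (half cadence): the second is a restatement, not a consequent, so this is a repeated phrase rather than a period.

repeated phrase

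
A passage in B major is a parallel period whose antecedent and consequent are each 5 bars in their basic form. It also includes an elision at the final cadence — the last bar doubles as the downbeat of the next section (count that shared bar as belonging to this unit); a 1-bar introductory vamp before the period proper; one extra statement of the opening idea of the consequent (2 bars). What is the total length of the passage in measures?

13 measures

Basic parallel period: 5 + 5 = 10 bars.
10 (basic form) + 1 (introduction) + 2 (extra statement) = 13.
The elision shares a bar with the next section but does not change this unit's count.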